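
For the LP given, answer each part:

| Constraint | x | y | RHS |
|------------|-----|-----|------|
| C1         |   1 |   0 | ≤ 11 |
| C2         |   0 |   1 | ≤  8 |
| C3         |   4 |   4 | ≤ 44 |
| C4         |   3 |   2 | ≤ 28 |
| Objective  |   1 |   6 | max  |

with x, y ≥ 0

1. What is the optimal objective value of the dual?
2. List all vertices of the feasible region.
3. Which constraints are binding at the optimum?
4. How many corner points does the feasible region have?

1. 51 (by strong duality, equal to the primal optimum)
2. (0, 0), (9.333, 0), (6, 5), (3, 8), (0, 8)
3. C2, C3
4. 5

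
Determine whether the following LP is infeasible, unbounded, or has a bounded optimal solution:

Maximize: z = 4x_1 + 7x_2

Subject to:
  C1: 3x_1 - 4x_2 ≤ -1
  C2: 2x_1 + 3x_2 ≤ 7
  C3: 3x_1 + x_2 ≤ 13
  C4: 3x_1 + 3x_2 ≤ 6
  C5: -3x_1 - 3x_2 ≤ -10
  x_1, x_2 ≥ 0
C4 requires 3x_1 + 3x_2 ≤ 6, while C5 (-3x_1 - 3x_2 ≤ -10) is equivalent to 3x_1 + 3x_2 ≥ 10. Together they would need 10 ≤ 3x_1 + 3x_2 ≤ 6, which is impossible since 10 > 6. No point satisfies all constraints.

Infeasible — the constraint set is empty.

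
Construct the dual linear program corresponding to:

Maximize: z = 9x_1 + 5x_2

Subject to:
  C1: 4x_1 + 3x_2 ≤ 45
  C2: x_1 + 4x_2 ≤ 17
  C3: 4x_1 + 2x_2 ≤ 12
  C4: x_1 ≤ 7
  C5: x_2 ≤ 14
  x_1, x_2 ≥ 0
Minimize: z = 45y1 + 17y2 + 12y3 + 7y4 + 14y5

Subject to:
  C1: -4y1 - y2 - 4y3 - y4 ≤ -9
  C2: -3y1 - 4y2 - 2y3 - y5 ≤ -5
  y1, y2, y3, y4, y5 ≥ 0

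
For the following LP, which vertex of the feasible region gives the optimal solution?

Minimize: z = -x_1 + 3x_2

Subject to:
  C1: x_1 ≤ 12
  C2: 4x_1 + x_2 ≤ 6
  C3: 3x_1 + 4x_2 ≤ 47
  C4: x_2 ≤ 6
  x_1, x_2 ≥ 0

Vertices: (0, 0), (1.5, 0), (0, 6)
Evaluating z = -x_1 + 3x_2 at each vertex:
  (0, 0): z = 0
  (1.5, 0): z = -1.5
  (0, 6): z = 18

The smallest value is z = -1.5, attained at (1.5, 0).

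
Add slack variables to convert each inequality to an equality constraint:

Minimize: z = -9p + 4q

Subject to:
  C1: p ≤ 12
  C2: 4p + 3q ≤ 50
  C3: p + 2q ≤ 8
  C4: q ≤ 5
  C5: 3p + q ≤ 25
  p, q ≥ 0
min z = -9p + 4q

s.t.
  p + s1 = 12
  4p + 3q + s2 = 50
  p + 2q + s3 = 8
  q + s4 = 5
  3p + q + s5 = 25
  p, q, s1, s2, s3, s4, s5 ≥ 0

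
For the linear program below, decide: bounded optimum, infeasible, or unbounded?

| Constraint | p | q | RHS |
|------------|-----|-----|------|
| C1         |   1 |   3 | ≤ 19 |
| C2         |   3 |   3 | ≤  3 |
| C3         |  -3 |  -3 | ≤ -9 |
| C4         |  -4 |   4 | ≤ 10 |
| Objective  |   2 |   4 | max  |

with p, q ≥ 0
C2 requires 3p + 3q ≤ 3, while C3 (-3p - 3q ≤ -9) is equivalent to 3p + 3q ≥ 9. Together they would need 9 ≤ 3p + 3q ≤ 3, which is impossible since 9 > 3. No point satisfies all constraints.

Infeasible — the constraint set is empty.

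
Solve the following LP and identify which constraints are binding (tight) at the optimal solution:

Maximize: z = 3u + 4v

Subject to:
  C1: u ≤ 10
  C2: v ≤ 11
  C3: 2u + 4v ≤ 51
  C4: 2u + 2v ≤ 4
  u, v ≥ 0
Optimal: u = 0, v = 2
Binding: C4, u ≥ 0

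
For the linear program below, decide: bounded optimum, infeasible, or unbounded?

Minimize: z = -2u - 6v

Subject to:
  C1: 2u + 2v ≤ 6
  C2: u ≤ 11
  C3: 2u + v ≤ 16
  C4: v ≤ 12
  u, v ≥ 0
The point (0, 3) satisfies every constraint, so the LP is feasible; the constraints give u ≤ 11 and v ≤ 12, which with u, v ≥ 0 keep the feasible region inside a bounded box. A feasible, bounded LP attains a finite optimum at a vertex.

Evaluating z = -2u - 6v at each vertex:
  (0, 0): z = 0
  (3, 0): z = -6
  (0, 3): z = -18

Bounded optimum: z* = -18 at (0, 3).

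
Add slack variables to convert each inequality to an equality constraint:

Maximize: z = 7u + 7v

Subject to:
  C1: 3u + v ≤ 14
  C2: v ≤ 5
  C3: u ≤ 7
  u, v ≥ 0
max z = 7u + 7v

s.t.
  3u + v + s1 = 14
  v + s2 = 5
  u + s3 = 7
  u, v, s1, s2, s3 ≥ 0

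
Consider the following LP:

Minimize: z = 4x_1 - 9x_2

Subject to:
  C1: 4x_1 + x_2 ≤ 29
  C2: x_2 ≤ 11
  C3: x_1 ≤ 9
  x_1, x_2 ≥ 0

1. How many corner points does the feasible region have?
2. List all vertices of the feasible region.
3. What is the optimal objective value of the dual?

1. 4
2. (0, 0), (7.25, 0), (4.5, 11), (0, 11)
3. -99 (by strong duality, equal to the primal optimum)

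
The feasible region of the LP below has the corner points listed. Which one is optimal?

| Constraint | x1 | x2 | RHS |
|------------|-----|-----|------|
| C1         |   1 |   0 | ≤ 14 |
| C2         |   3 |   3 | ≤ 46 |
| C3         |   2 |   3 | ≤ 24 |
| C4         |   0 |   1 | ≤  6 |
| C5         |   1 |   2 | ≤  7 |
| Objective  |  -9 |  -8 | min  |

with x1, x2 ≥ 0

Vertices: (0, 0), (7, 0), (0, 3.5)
Evaluating z = -9x1 - 8x2 at each vertex:
  (0, 0): z = 0
  (7, 0): z = -63
  (0, 3.5): z = -28

The smallest value is z = -63, attained at (7, 0).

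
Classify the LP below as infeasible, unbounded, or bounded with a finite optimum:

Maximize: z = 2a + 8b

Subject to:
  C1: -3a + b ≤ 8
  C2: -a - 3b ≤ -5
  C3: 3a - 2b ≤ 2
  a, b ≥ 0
Feasible point: (0, 2) satisfies every constraint, so the LP is feasible.
Direction d = (1, 3): for each constraint row a, a·d ≤ 0 —
  (-3)(1) + (1)(3) = 0 ≤ 0
  (-1)(1) + (-3)(3) = -10 ≤ 0
  (3)(1) + (-2)(3) = -3 ≤ 0
and d ≥ 0, so (0, 2) + t·d stays feasible for every t ≥ 0. Along this ray z = 2a + 8b changes by 26 per unit t, so z → +∞.

Unbounded: there is a feasible ray along which z → +∞.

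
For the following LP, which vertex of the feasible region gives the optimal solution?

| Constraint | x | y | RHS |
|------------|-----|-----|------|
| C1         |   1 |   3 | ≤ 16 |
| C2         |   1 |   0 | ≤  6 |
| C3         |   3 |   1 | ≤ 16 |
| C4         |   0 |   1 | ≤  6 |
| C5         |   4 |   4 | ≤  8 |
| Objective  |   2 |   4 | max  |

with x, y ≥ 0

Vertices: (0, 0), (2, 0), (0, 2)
Evaluating z = 2x + 4y at each vertex:
  (0, 0): z = 0
  (2, 0): z = 4
  (0, 2): z = 8

The largest value is z = 8, attained at (0, 2).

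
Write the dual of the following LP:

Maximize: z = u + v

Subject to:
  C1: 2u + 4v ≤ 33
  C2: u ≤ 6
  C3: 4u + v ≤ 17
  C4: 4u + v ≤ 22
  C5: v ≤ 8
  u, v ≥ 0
Minimize: z = 33y1 + 6y2 + 17y3 + 22y4 + 8y5

Subject to:
  C1: -2y1 - y2 - 4y3 - 4y4 ≤ -1
  C2: -4y1 - y3 - y4 - y5 ≤ -1
  y1, y2, y3, y4, y5 ≥ 0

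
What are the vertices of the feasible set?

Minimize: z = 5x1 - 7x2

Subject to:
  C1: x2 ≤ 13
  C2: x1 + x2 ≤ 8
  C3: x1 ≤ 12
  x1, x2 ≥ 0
Each vertex is the intersection of two constraint boundaries that also satisfies all remaining constraints:
  x1 = 0 and x2 = 0 → (0, 0)
  x1 + x2 = 8 and x2 = 0 → (8, 0)
  x1 + x2 = 8 and x1 = 0 → (0, 8)

Vertices: (0, 0), (8, 0), (0, 8)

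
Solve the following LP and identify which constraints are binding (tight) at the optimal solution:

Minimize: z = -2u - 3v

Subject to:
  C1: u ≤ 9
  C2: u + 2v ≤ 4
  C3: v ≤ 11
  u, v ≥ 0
Optimal: u = 4, v = 0
Slack at optimum:
  C1: slack = 5
  C2: slack = 0 (binding)
  C3: slack = 11
  u ≥ 0: u = 4
  v ≥ 0: v = 0 (binding)
Binding constraints: C2, v ≥ 0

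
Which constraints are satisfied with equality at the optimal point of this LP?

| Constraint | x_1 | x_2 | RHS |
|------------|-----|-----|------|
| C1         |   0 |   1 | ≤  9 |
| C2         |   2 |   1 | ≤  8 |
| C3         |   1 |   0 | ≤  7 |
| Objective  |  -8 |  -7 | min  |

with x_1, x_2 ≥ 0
Optimal: x_1 = 0, x_2 = 8
Slack at optimum:
  C1: slack = 1
  C2: slack = 0 (binding)
  C3: slack = 7
  x_1 ≥ 0: x_1 = 0 (binding)
  x_2 ≥ 0: x_2 = 8
Binding constraints: C2, x_1 ≥ 0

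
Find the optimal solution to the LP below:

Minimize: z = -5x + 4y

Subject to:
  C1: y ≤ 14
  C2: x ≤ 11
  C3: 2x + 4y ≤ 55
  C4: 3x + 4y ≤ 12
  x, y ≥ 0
Each vertex is the intersection of two constraint boundaries that also satisfies all remaining constraints:
  x = 0 and y = 0 → (0, 0)
  3x + 4y = 12 and y = 0 → (4, 0)
  3x + 4y = 12 and x = 0 → (0, 3)

Evaluating z = -5x + 4y at each vertex:
  (0, 0): z = 0
  (4, 0): z = -20
  (0, 3): z = 12

The minimum is at (4, 0) with z = -20.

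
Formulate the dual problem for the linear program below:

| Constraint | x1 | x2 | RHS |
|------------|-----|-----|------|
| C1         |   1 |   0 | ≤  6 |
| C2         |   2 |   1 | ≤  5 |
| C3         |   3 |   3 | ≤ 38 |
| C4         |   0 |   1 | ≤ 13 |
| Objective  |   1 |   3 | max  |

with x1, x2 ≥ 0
Minimize: z = 6y1 + 5y2 + 38y3 + 13y4

Subject to:
  C1: -y1 - 2y2 - 3y3 ≤ -1
  C2: -y2 - 3y3 - y4 ≤ -3
  y1, y2, y3, y4 ≥ 0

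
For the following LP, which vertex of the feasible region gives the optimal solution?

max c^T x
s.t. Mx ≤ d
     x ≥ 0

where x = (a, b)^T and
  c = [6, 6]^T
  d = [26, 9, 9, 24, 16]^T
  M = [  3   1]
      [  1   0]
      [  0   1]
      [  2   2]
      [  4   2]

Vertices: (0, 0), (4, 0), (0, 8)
(0, 8) with z = 48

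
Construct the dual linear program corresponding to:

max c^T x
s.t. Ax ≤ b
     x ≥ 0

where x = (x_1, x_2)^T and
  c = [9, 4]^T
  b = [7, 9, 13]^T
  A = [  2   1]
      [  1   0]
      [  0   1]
Minimize: z = 7y1 + 9y2 + 13y3

Subject to:
  C1: -2y1 - y2 ≤ -9
  C2: -y1 - y3 ≤ -4
  y1, y2, y3 ≥ 0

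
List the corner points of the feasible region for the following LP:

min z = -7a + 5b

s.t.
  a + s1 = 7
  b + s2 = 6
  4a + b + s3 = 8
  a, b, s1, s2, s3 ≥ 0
Each vertex is the intersection of two constraint boundaries that also satisfies all remaining constraints:
  a = 0 and b = 0 → (0, 0)
  4a + b = 8 and b = 0 → (2, 0)
  b = 6 and 4a + b = 8 → (0.5, 6)
  b = 6 and a = 0 → (0, 6)

Vertices: (0, 0), (2, 0), (0.5, 6), (0, 6)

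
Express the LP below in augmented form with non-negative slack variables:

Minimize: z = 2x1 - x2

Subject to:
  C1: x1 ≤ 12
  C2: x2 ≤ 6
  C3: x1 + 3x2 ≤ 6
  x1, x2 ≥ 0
min z = 2x1 - x2

s.t.
  x1 + s1 = 12
  x2 + s2 = 6
  x1 + 3x2 + s3 = 6
  x1, x2, s1, s2, s3 ≥ 0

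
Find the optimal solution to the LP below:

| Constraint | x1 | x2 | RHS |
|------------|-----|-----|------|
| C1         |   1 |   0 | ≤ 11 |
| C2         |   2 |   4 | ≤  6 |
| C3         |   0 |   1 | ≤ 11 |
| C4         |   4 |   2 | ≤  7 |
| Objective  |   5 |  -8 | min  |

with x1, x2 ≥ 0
Each vertex is the intersection of two constraint boundaries that also satisfies all remaining constraints:
  x1 = 0 and x2 = 0 → (0, 0)
  4x1 + 2x2 = 7 and x2 = 0 → (1.75, 0)
  2x1 + 4x2 = 6 and 4x1 + 2x2 = 7 → (1.333, 0.8333)
  2x1 + 4x2 = 6 and x1 = 0 → (0, 1.5)

Evaluating z = 5x1 - 8x2 at each vertex:
  (0, 0): z = 0
  (1.75, 0): z = 8.75
  (1.333, 0.8333): z = 1e-06
  (0, 1.5): z = -12

The minimum is at (0, 1.5) with z = -12.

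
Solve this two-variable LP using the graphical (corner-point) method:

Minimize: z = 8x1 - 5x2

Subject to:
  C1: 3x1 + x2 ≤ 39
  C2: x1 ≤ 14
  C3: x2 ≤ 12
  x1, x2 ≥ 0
Each vertex is the intersection of two constraint boundaries that also satisfies all remaining constraints:
  x1 = 0 and x2 = 0 → (0, 0)
  3x1 + x2 = 39 and x2 = 0 → (13, 0)
  3x1 + x2 = 39 and x2 = 12 → (9, 12)
  x2 = 12 and x1 = 0 → (0, 12)

Evaluating z = 8x1 - 5x2 at each vertex:
  (0, 0): z = 0
  (13, 0): z = 104
  (9, 12): z = 12
  (0, 12): z = -60

The minimum is at (0, 12) with z = -60.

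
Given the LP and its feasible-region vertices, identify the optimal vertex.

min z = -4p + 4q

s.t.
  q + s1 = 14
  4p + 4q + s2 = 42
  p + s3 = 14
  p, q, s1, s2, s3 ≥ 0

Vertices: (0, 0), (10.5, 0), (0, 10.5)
(10.5, 0) with z = -42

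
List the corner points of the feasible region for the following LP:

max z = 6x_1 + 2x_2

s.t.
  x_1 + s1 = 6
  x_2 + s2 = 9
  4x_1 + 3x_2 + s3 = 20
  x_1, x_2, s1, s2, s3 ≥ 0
Each vertex is the intersection of two constraint boundaries that also satisfies all remaining constraints:
  x_1 = 0 and x_2 = 0 → (0, 0)
  4x_1 + 3x_2 = 20 and x_2 = 0 → (5, 0)
  4x_1 + 3x_2 = 20 and x_1 = 0 → (0, 6.667)

Vertices: (0, 0), (5, 0), (0, 6.667)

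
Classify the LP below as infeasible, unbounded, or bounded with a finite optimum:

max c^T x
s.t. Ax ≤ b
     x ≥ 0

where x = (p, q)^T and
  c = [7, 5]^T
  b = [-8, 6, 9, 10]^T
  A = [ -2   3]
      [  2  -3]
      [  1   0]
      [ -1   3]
One constraint requires 2p - 3q ≤ 6, while the constraint -2p + 3q ≤ -8 is equivalent to 2p - 3q ≥ 8. Together they would need 8 ≤ 2p - 3q ≤ 6, which is impossible since 8 > 6. No point satisfies all constraints.

The feasible region is empty; the LP is infeasible.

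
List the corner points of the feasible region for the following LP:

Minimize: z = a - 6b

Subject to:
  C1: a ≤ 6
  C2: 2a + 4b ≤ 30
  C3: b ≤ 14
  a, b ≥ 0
Each vertex is the intersection of two constraint boundaries that also satisfies all remaining constraints:
  a = 0 and b = 0 → (0, 0)
  a = 6 and b = 0 → (6, 0)
  a = 6 and 2a + 4b = 30 → (6, 4.5)
  2a + 4b = 30 and a = 0 → (0, 7.5)

Vertices: (0, 0), (6, 0), (6, 4.5), (0, 7.5)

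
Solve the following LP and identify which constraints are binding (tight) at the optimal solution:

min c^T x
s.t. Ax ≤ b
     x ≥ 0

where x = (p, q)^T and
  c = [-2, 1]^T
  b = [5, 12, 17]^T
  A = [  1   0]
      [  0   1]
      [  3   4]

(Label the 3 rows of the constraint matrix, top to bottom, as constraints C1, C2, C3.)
Optimal: p = 5, q = 0
Slack at optimum:
  C1: slack = 0 (binding)
  C2: slack = 12
  C3: slack = 2
  p ≥ 0: p = 5
  q ≥ 0: q = 0 (binding)
Binding constraints: C1, q ≥ 0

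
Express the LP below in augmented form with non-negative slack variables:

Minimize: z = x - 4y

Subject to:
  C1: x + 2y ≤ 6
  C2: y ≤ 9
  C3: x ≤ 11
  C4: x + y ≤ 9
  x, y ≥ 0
min z = x - 4y

s.t.
  x + 2y + s1 = 6
  y + s2 = 9
  x + s3 = 11
  x + y + s4 = 9
  x, y, s1, s2, s3, s4 ≥ 0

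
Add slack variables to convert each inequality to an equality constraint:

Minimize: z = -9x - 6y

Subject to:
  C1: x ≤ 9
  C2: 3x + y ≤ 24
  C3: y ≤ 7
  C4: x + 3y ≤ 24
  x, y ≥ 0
min z = -9x - 6y

s.t.
  x + s1 = 9
  3x + y + s2 = 24
  y + s3 = 7
  x + 3y + s4 = 24
  x, y, s1, s2, s3, s4 ≥ 0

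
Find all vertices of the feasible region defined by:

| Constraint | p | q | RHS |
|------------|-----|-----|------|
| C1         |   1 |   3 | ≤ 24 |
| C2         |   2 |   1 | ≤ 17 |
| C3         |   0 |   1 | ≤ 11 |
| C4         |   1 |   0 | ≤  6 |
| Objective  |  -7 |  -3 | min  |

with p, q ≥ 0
Each vertex is the intersection of two constraint boundaries that also satisfies all remaining constraints:
  p = 0 and q = 0 → (0, 0)
  p = 6 and q = 0 → (6, 0)
  2p + q = 17 and p = 6 → (6, 5)
  p + 3q = 24 and 2p + q = 17 → (5.4, 6.2)
  p + 3q = 24 and p = 0 → (0, 8)

Vertices: (0, 0), (6, 0), (6, 5), (5.4, 6.2), (0, 8)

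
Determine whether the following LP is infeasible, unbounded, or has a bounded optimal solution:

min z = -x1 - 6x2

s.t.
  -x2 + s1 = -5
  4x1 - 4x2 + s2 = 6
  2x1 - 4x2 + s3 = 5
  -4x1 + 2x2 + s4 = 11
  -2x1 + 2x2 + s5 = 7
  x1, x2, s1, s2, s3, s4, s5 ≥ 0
Feasible point: (2, 5) satisfies every constraint, so the LP is feasible.
Direction d = (1, 1): for each constraint row a, a·d ≤ 0 —
  (0)(1) + (-1)(1) = -1 ≤ 0
  (4)(1) + (-4)(1) = 0 ≤ 0
  (2)(1) + (-4)(1) = -2 ≤ 0
  (-4)(1) + (2)(1) = -2 ≤ 0
  (-2)(1) + (2)(1) = 0 ≤ 0
and d ≥ 0, so (2, 5) + t·d stays feasible for every t ≥ 0. Along this ray z = -x1 - 6x2 changes by -7 per unit t, so z → −∞.

The LP is unbounded; z can be made arbitrarily small.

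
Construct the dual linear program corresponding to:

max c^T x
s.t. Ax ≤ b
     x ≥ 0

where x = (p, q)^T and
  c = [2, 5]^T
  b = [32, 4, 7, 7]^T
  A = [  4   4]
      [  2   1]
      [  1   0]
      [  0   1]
Minimize: z = 32y1 + 4y2 + 7y3 + 7y4

Subject to:
  C1: -4y1 - 2y2 - y3 ≤ -2
  C2: -4y1 - y2 - y4 ≤ -5
  y1, y2, y3, y4 ≥ 0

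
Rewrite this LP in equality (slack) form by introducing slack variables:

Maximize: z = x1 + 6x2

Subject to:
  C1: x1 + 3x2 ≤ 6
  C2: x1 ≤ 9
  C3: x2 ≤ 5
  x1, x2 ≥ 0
max z = x1 + 6x2

s.t.
  x1 + 3x2 + s1 = 6
  x1 + s2 = 9
  x2 + s3 = 5
  x1, x2, s1, s2, s3 ≥ 0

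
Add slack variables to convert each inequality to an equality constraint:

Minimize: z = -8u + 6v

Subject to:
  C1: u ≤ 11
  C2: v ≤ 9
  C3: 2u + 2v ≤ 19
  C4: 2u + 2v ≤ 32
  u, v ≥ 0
min z = -8u + 6v

s.t.
  u + s1 = 11
  v + s2 = 9
  2u + 2v + s3 = 19
  2u + 2v + s4 = 32
  u, v, s1, s2, s3, s4 ≥ 0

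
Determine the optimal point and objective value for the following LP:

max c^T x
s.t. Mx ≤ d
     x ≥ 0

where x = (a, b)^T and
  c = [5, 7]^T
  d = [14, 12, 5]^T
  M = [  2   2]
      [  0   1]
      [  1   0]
a = 0, b = 7, z = 49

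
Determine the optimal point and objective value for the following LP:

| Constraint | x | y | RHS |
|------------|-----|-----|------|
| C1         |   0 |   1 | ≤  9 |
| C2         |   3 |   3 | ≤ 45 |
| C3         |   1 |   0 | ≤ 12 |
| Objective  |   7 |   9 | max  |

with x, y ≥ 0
Each vertex is the intersection of two constraint boundaries that also satisfies all remaining constraints:
  x = 0 and y = 0 → (0, 0)
  x = 12 and y = 0 → (12, 0)
  3x + 3y = 45 and x = 12 → (12, 3)
  y = 9 and 3x + 3y = 45 → (6, 9)
  y = 9 and x = 0 → (0, 9)

Evaluating z = 7x + 9y at each vertex:
  (0, 0): z = 0
  (12, 0): z = 84
  (12, 3): z = 111
  (6, 9): z = 123
  (0, 9): z = 81

The maximum is at (6, 9) with z = 123.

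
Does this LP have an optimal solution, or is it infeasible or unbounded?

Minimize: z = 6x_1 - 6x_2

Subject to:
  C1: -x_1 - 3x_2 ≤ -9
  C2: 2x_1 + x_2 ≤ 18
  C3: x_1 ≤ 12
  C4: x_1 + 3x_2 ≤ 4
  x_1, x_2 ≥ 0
C4 requires x_1 + 3x_2 ≤ 4, while C1 (-x_1 - 3x_2 ≤ -9) is equivalent to x_1 + 3x_2 ≥ 9. Together they would need 9 ≤ x_1 + 3x_2 ≤ 4, which is impossible since 9 > 4. No point satisfies all constraints.

Infeasible: no point satisfies all constraints simultaneously.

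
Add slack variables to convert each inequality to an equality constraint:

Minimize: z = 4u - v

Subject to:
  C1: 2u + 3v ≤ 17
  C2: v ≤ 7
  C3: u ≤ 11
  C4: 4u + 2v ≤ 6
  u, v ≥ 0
min z = 4u - v

s.t.
  2u + 3v + s1 = 17
  v + s2 = 7
  u + s3 = 11
  4u + 2v + s4 = 6
  u, v, s1, s2, s3, s4 ≥ 0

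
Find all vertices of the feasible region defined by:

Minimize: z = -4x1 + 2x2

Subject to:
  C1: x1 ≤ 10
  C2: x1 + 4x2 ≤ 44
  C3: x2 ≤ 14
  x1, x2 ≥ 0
Each vertex is the intersection of two constraint boundaries that also satisfies all remaining constraints:
  x1 = 0 and x2 = 0 → (0, 0)
  x1 = 10 and x2 = 0 → (10, 0)
  x1 = 10 and x1 + 4x2 = 44 → (10, 8.5)
  x1 + 4x2 = 44 and x1 = 0 → (0, 11)

Vertices: (0, 0), (10, 0), (10, 8.5), (0, 11)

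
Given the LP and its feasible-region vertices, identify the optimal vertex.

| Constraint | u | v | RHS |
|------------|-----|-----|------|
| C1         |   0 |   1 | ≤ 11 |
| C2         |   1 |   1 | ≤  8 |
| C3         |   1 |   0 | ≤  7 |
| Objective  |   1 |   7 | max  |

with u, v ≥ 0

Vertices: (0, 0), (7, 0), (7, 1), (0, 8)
(0, 8) with z = 56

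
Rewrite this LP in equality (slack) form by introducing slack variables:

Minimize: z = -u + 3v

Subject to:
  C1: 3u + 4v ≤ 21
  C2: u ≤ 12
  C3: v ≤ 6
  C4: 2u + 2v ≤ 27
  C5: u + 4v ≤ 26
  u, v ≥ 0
min z = -u + 3v

s.t.
  3u + 4v + s1 = 21
  u + s2 = 12
  v + s3 = 6
  2u + 2v + s4 = 27
  u + 4v + s5 = 26
  u, v, s1, s2, s3, s4, s5 ≥ 0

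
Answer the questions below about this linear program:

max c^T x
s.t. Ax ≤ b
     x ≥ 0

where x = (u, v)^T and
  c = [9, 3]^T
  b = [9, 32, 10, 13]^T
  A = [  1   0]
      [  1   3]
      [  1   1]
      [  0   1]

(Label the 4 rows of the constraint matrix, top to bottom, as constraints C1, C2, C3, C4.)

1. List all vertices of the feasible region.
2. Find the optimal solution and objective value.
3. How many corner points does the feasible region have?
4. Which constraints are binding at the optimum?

1. (0, 0), (9, 0), (9, 1), (0, 10)
2. u = 9, v = 1, z = 84
3. 4
4. C1, C3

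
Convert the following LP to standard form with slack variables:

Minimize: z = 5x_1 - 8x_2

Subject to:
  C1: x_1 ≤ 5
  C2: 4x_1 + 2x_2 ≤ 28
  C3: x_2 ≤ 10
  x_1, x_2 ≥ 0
min z = 5x_1 - 8x_2

s.t.
  x_1 + s1 = 5
  4x_1 + 2x_2 + s2 = 28
  x_2 + s3 = 10
  x_1, x_2, s1, s2, s3 ≥ 0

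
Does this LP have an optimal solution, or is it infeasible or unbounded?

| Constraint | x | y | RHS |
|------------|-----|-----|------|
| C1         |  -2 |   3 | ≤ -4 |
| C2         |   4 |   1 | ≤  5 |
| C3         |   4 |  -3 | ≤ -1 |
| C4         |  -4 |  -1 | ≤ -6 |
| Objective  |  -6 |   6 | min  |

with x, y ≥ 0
C2 requires 4x + y ≤ 5, while C4 (-4x - y ≤ -6) is equivalent to 4x + y ≥ 6. Together they would need 6 ≤ 4x + y ≤ 5, which is impossible since 6 > 5. No point satisfies all constraints.

The feasible region is empty; the LP is infeasible.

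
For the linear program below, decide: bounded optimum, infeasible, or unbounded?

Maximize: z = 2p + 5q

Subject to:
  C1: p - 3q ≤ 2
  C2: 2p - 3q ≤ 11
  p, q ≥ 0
Feasible point: (0, 0) satisfies every constraint, so the LP is feasible.
Direction d = (0, 1): for each constraint row a, a·d ≤ 0 —
  (1)(0) + (-3)(1) = -3 ≤ 0
  (2)(0) + (-3)(1) = -3 ≤ 0
and d ≥ 0, so (0, 0) + t·d stays feasible for every t ≥ 0. Along this ray z = 2p + 5q changes by 5 per unit t, so z → +∞.

Unbounded — the objective can increase without bound over the feasible region.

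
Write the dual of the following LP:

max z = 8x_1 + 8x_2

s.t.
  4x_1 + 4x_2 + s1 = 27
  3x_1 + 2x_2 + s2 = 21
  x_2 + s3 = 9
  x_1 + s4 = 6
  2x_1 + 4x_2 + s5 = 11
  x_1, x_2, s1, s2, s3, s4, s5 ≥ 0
Minimize: z = 27y1 + 21y2 + 9y3 + 6y4 + 11y5

Subject to:
  C1: -4y1 - 3y2 - y4 - 2y5 ≤ -8
  C2: -4y1 - 2y2 - y3 - 4y5 ≤ -8
  y1, y2, y3, y4, y5 ≥ 0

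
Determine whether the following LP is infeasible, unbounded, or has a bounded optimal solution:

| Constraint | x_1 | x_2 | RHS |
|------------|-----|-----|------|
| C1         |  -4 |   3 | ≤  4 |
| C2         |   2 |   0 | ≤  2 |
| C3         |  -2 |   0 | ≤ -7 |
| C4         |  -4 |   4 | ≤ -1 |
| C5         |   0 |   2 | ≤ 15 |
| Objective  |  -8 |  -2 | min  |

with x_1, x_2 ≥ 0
C2 requires 2x_1 ≤ 2, while C3 (-2x_1 ≤ -7) is equivalent to 2x_1 ≥ 7. Together they would need 7 ≤ 2x_1 ≤ 2, which is impossible since 7 > 2. No point satisfies all constraints.

The feasible region is empty; the LP is infeasible.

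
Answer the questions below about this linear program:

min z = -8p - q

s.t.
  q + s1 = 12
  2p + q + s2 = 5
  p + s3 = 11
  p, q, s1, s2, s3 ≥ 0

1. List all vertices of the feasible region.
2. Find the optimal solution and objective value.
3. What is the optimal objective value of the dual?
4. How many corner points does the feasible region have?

1. (0, 0), (2.5, 0), (0, 5)
2. p = 2.5, q = 0, z = -20
3. -20 (by strong duality, equal to the primal optimum)
4. 3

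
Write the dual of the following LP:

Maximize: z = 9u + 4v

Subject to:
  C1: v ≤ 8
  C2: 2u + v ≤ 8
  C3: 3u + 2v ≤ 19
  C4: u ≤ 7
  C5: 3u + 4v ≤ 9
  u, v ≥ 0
Minimize: z = 8y1 + 8y2 + 19y3 + 7y4 + 9y5

Subject to:
  C1: -2y2 - 3y3 - y4 - 3y5 ≤ -9
  C2: -y1 - y2 - 2y3 - 4y5 ≤ -4
  y1, y2, y3, y4, y5 ≥ 0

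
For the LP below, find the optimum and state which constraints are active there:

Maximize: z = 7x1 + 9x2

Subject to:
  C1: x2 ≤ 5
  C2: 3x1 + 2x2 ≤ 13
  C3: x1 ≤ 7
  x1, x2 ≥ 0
Optimal: x1 = 1, x2 = 5
Slack at optimum:
  C1: slack = 0 (binding)
  C2: slack = 0 (binding)
  C3: slack = 6
  x1 ≥ 0: x1 = 1
  x2 ≥ 0: x2 = 5
Binding constraints: C1, C2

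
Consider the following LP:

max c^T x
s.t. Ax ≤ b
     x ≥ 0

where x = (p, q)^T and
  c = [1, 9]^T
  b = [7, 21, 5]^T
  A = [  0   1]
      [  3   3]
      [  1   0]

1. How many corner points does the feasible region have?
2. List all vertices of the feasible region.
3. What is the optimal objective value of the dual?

1. 4
2. (0, 0), (5, 0), (5, 2), (0, 7)
3. 63 (by strong duality, equal to the primal optimum)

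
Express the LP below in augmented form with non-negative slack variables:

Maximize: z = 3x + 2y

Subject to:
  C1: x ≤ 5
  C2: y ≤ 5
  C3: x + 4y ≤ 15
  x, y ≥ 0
max z = 3x + 2y

s.t.
  x + s1 = 5
  y + s2 = 5
  x + 4y + s3 = 15
  x, y, s1, s2, s3 ≥ 0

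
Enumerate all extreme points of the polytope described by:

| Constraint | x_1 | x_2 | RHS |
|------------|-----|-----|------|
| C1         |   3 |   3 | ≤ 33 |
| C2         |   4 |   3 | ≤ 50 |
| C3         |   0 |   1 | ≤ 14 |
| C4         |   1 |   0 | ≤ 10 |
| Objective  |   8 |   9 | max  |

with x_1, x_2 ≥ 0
Each vertex is the intersection of two constraint boundaries that also satisfies all remaining constraints:
  x_1 = 0 and x_2 = 0 → (0, 0)
  x_1 = 10 and x_2 = 0 → (10, 0)
  3x_1 + 3x_2 = 33 and x_1 = 10 → (10, 1)
  3x_1 + 3x_2 = 33 and x_1 = 0 → (0, 11)

Vertices: (0, 0), (10, 0), (10, 1), (0, 11)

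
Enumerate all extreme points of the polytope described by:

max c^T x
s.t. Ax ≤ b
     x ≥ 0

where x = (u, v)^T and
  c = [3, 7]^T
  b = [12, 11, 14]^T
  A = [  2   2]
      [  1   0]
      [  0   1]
Each vertex is the intersection of two constraint boundaries that also satisfies all remaining constraints:
  u = 0 and v = 0 → (0, 0)
  2u + 2v = 12 and v = 0 → (6, 0)
  2u + 2v = 12 and u = 0 → (0, 6)

Vertices: (0, 0), (6, 0), (0, 6)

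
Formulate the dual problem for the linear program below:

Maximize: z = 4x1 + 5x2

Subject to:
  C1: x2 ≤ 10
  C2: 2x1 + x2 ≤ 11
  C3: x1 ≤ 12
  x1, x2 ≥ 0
Minimize: z = 10y1 + 11y2 + 12y3

Subject to:
  C1: -2y2 - y3 ≤ -4
  C2: -y1 - y2 ≤ -5
  y1, y2, y3 ≥ 0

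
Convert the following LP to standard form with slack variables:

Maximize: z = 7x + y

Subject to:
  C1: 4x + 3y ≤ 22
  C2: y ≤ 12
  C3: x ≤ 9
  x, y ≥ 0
max z = 7x + y

s.t.
  4x + 3y + s1 = 22
  y + s2 = 12
  x + s3 = 9
  x, y, s1, s2, s3 ≥ 0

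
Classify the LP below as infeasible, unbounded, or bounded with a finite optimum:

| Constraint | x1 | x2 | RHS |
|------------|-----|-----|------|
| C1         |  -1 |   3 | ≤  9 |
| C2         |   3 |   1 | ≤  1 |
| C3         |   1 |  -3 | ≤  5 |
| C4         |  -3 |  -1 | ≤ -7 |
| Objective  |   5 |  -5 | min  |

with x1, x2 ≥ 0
C2 requires 3x1 + x2 ≤ 1, while C4 (-3x1 - x2 ≤ -7) is equivalent to 3x1 + x2 ≥ 7. Together they would need 7 ≤ 3x1 + x2 ≤ 1, which is impossible since 7 > 1. No point satisfies all constraints.

The feasible region is empty; the LP is infeasible.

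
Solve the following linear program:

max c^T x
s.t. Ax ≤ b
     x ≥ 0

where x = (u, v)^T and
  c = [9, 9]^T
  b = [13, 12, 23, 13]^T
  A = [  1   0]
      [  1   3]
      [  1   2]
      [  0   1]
u = 12, v = 0, z = 108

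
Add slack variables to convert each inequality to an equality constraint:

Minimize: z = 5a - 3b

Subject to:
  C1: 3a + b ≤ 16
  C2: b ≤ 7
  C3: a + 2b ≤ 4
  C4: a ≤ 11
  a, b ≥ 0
min z = 5a - 3b

s.t.
  3a + b + s1 = 16
  b + s2 = 7
  a + 2b + s3 = 4
  a + s4 = 11
  a, b, s1, s2, s3, s4 ≥ 0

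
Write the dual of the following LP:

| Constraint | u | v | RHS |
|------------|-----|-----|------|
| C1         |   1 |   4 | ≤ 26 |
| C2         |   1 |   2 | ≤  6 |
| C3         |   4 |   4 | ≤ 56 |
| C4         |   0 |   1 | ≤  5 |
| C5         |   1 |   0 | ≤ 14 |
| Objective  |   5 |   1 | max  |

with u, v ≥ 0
Minimize: z = 26y1 + 6y2 + 56y3 + 5y4 + 14y5

Subject to:
  C1: -y1 - y2 - 4y3 - y5 ≤ -5
  C2: -4y1 - 2y2 - 4y3 - y4 ≤ -1
  y1, y2, y3, y4, y5 ≥ 0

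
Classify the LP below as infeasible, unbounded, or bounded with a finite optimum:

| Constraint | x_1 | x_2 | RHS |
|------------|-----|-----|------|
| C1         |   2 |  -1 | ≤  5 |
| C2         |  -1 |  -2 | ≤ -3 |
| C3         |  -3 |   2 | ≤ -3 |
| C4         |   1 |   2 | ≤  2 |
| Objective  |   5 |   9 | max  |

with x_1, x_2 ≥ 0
C4 requires x_1 + 2x_2 ≤ 2, while C2 (-x_1 - 2x_2 ≤ -3) is equivalent to x_1 + 2x_2 ≥ 3. Together they would need 3 ≤ x_1 + 2x_2 ≤ 2, which is impossible since 3 > 2. No point satisfies all constraints.

Infeasible — the constraint set is empty.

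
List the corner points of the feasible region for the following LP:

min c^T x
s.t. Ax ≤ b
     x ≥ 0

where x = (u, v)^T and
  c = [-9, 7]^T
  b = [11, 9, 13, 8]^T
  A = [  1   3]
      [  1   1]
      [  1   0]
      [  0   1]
Each vertex is the intersection of two constraint boundaries that also satisfies all remaining constraints:
  u = 0 and v = 0 → (0, 0)
  u + v = 9 and v = 0 → (9, 0)
  u + 3v = 11 and u + v = 9 → (8, 1)
  u + 3v = 11 and u = 0 → (0, 3.667)

Vertices: (0, 0), (9, 0), (8, 1), (0, 3.667)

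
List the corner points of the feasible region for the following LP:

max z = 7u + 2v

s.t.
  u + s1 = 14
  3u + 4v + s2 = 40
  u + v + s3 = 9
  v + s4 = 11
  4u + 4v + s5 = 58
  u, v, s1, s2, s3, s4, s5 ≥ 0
Each vertex is the intersection of two constraint boundaries that also satisfies all remaining constraints:
  u = 0 and v = 0 → (0, 0)
  u + v = 9 and v = 0 → (9, 0)
  u + v = 9 and u = 0 → (0, 9)

Vertices: (0, 0), (9, 0), (0, 9)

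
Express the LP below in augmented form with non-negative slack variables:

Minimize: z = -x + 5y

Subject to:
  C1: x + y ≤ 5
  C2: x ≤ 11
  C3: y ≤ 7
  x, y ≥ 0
min z = -x + 5y

s.t.
  x + y + s1 = 5
  x + s2 = 11
  y + s3 = 7
  x, y, s1, s2, s3 ≥ 0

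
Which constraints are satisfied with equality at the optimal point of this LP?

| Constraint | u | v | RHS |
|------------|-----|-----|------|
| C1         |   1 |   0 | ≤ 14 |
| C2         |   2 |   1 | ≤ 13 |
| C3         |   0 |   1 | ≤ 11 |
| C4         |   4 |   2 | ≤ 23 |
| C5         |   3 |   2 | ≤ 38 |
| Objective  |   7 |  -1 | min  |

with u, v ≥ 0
Optimal: u = 0, v = 11
Slack at optimum:
  C1: slack = 14
  C2: slack = 2
  C3: slack = 0 (binding)
  C4: slack = 1
  C5: slack = 16
  u ≥ 0: u = 0 (binding)
  v ≥ 0: v = 11
Binding constraints: C3, u ≥ 0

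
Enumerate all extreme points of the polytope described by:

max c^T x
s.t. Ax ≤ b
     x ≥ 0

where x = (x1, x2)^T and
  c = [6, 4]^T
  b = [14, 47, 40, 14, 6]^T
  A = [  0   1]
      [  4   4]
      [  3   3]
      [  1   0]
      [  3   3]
Each vertex is the intersection of two constraint boundaries that also satisfies all remaining constraints:
  x1 = 0 and x2 = 0 → (0, 0)
  3x1 + 3x2 = 6 and x2 = 0 → (2, 0)
  3x1 + 3x2 = 6 and x1 = 0 → (0, 2)

Vertices: (0, 0), (2, 0), (0, 2)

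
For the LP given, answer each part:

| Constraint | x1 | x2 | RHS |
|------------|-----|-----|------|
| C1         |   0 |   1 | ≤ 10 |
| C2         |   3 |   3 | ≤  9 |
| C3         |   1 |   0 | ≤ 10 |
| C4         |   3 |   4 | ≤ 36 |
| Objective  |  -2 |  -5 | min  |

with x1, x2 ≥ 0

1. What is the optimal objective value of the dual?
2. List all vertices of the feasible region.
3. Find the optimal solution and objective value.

1. -15 (by strong duality, equal to the primal optimum)
2. (0, 0), (3, 0), (0, 3)
3. x1 = 0, x2 = 3, z = -15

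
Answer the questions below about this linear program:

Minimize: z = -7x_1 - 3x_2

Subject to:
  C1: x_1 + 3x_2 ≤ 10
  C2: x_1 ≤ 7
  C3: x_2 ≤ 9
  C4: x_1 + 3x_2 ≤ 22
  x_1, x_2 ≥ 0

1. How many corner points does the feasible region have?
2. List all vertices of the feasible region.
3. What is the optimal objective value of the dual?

1. 4
2. (0, 0), (7, 0), (7, 1), (0, 3.333)
3. -52 (by strong duality, equal to the primal optimum)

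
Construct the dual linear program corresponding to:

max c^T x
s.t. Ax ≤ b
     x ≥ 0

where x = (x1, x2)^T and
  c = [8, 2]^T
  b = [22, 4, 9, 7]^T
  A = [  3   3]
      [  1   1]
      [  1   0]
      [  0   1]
Minimize: z = 22y1 + 4y2 + 9y3 + 7y4

Subject to:
  C1: -3y1 - y2 - y3 ≤ -8
  C2: -3y1 - y2 - y4 ≤ -2
  y1, y2, y3, y4 ≥ 0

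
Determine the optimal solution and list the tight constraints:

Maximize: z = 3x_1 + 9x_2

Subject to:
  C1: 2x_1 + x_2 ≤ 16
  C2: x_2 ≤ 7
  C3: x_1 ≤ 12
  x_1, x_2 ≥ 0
Optimal: x_1 = 4.5, x_2 = 7
Binding: C1, C2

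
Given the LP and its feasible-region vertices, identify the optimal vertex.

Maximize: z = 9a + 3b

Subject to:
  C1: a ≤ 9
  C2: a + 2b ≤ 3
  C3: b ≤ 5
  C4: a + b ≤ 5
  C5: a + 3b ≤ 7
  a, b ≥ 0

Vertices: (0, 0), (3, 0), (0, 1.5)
(3, 0) with z = 27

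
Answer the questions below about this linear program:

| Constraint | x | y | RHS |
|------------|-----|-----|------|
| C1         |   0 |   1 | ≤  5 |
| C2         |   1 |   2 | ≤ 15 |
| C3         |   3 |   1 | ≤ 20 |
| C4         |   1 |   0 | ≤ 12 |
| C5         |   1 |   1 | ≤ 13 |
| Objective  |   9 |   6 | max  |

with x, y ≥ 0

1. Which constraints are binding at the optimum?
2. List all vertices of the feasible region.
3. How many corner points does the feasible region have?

1. C1, C2, C3
2. (0, 0), (6.667, 0), (5, 5), (0, 5)
3. 4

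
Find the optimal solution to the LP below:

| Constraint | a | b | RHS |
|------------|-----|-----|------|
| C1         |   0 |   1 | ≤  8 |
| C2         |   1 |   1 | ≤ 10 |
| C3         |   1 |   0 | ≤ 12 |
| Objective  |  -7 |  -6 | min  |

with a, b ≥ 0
a = 10, b = 0, z = -70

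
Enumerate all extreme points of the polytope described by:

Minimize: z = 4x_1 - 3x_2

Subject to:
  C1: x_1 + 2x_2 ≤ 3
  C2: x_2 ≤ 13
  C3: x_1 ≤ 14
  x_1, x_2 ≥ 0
Each vertex is the intersection of two constraint boundaries that also satisfies all remaining constraints:
  x_1 = 0 and x_2 = 0 → (0, 0)
  x_1 + 2x_2 = 3 and x_2 = 0 → (3, 0)
  x_1 + 2x_2 = 3 and x_1 = 0 → (0, 1.5)

Vertices: (0, 0), (3, 0), (0, 1.5)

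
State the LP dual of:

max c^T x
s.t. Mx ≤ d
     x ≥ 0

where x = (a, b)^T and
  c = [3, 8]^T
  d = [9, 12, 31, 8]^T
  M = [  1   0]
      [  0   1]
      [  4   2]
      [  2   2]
Minimize: z = 9y1 + 12y2 + 31y3 + 8y4

Subject to:
  C1: -y1 - 4y3 - 2y4 ≤ -3
  C2: -y2 - 2y3 - 2y4 ≤ -8
  y1, y2, y3, y4 ≥ 0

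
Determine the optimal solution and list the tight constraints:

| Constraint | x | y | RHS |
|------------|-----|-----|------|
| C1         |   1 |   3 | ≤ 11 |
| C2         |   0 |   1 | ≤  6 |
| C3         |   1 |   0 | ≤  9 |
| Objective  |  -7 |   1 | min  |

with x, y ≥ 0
Optimal: x = 9, y = 0
Slack at optimum:
  C1: slack = 2
  C2: slack = 6
  C3: slack = 0 (binding)
  x ≥ 0: x = 9
  y ≥ 0: y = 0 (binding)
Binding constraints: C3, y ≥ 0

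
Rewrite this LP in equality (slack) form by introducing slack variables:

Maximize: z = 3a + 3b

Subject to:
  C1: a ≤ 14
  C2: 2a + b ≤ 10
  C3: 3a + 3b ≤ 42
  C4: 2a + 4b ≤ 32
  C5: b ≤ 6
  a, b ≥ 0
max z = 3a + 3b

s.t.
  a + s1 = 14
  2a + b + s2 = 10
  3a + 3b + s3 = 42
  2a + 4b + s4 = 32
  b + s5 = 6
  a, b, s1, s2, s3, s4, s5 ≥ 0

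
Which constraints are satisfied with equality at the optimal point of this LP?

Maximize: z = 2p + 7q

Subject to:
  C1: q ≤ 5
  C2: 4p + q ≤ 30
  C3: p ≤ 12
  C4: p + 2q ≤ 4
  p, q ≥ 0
Optimal: p = 0, q = 2
Slack at optimum:
  C1: slack = 3
  C2: slack = 28
  C3: slack = 12
  C4: slack = 0 (binding)
  p ≥ 0: p = 0 (binding)
  q ≥ 0: q = 2
Binding constraints: C4, p ≥ 0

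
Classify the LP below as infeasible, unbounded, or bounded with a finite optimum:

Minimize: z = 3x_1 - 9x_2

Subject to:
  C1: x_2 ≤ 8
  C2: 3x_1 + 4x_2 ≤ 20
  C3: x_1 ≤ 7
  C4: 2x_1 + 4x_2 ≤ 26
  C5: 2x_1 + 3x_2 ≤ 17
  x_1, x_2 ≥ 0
The point (0, 5) satisfies every constraint, so the LP is feasible; the constraints give x_1 ≤ 7 and x_2 ≤ 8, which with x_1, x_2 ≥ 0 keep the feasible region inside a bounded box. A feasible, bounded LP attains a finite optimum at a vertex.

Evaluating z = 3x_1 - 9x_2 at each vertex:
  (0, 0): z = 0
  (6.667, 0): z = 20
  (0, 5): z = -45

Feasible with finite optimum z* = -45 at (0, 5).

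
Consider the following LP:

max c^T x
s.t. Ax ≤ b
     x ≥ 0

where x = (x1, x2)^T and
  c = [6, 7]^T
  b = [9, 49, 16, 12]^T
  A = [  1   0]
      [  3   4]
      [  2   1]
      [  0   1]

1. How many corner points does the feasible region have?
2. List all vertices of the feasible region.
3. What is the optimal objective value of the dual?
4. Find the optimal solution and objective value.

1. 5
2. (0, 0), (8, 0), (3, 10), (0.3333, 12), (0, 12)
3. 88 (by strong duality, equal to the primal optimum)
4. x1 = 3, x2 = 10, z = 88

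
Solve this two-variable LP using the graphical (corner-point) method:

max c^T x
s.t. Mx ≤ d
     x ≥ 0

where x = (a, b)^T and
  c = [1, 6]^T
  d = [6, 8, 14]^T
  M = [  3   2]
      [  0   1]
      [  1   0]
Each vertex is the intersection of two constraint boundaries that also satisfies all remaining constraints:
  a = 0 and b = 0 → (0, 0)
  3a + 2b = 6 and b = 0 → (2, 0)
  3a + 2b = 6 and a = 0 → (0, 3)

Evaluating z = a + 6b at each vertex:
  (0, 0): z = 0
  (2, 0): z = 2
  (0, 3): z = 18

The maximum is at (0, 3) with z = 18.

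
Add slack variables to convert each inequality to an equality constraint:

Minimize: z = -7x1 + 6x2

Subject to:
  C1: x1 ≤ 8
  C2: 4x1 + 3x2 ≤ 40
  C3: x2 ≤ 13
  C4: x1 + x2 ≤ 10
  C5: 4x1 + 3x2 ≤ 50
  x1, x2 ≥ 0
min z = -7x1 + 6x2

s.t.
  x1 + s1 = 8
  4x1 + 3x2 + s2 = 40
  x2 + s3 = 13
  x1 + x2 + s4 = 10
  4x1 + 3x2 + s5 = 50
  x1, x2, s1, s2, s3, s4, s5 ≥ 0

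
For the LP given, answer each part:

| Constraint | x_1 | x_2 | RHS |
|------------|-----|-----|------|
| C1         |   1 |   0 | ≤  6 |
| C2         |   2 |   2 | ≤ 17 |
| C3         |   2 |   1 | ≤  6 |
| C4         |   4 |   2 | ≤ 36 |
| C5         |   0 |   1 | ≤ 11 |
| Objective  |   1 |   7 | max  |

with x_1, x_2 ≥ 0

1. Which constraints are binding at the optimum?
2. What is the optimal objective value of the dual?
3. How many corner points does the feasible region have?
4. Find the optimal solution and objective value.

1. C3, x_1 ≥ 0
2. 42 (by strong duality, equal to the primal optimum)
3. 3
4. x_1 = 0, x_2 = 6, z = 42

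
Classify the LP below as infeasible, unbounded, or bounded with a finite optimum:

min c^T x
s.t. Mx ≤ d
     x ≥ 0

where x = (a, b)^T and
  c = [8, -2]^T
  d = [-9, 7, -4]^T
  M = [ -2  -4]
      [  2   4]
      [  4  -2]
One constraint requires 2a + 4b ≤ 7, while the constraint -2a - 4b ≤ -9 is equivalent to 2a + 4b ≥ 9. Together they would need 9 ≤ 2a + 4b ≤ 7, which is impossible since 9 > 7. No point satisfies all constraints.

Infeasible — the constraint set is empty.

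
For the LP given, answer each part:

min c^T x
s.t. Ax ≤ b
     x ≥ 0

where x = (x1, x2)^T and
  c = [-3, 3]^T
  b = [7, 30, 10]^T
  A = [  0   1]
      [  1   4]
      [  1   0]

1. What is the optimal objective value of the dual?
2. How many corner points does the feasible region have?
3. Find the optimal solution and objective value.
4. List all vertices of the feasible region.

1. -30 (by strong duality, equal to the primal optimum)
2. 5
3. x1 = 10, x2 = 0, z = -30
4. (0, 0), (10, 0), (10, 5), (2, 7), (0, 7)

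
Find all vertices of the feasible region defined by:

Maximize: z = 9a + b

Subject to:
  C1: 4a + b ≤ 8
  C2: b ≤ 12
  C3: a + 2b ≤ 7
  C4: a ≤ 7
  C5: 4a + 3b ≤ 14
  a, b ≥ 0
Each vertex is the intersection of two constraint boundaries that also satisfies all remaining constraints:
  a = 0 and b = 0 → (0, 0)
  4a + b = 8 and b = 0 → (2, 0)
  4a + b = 8 and a + 2b = 7 → (1.286, 2.857)
  a + 2b = 7 and a = 0 → (0, 3.5)

Vertices: (0, 0), (2, 0), (1.286, 2.857), (0, 3.5)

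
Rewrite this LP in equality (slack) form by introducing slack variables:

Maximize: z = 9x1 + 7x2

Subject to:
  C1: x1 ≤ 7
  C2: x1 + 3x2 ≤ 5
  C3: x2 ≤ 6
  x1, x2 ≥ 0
max z = 9x1 + 7x2

s.t.
  x1 + s1 = 7
  x1 + 3x2 + s2 = 5
  x2 + s3 = 6
  x1, x2, s1, s2, s3 ≥ 0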